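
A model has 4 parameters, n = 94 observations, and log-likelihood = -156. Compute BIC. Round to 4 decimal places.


k * ln(n) = 4 * ln(94) = 4 * 4.543295 = 18.173180.
-2 * loglik = -2 * (-156) = 312.
BIC = 18.173180 + 312 = 330.173180, which rounds to 330.1732.

330.1732


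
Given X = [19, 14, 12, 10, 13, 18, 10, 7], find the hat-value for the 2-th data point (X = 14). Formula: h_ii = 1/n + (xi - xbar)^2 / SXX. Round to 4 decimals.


n = 8, xbar = 12.8750.
SXX = sum((xi - xbar)^2) = 116.8750.
h = 1/8 + (14 - 12.8750)^2 / 116.8750 = 0.1358.

0.1358


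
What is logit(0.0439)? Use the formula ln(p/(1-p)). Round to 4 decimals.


The odds are p/(1-p) = 0.0439 / 0.9561 = 0.0459.
logit(p) = ln(0.0459) = -3.0809.

-3.0809


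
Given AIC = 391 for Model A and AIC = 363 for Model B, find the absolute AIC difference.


|AIC_A - AIC_B| = |391 - 363| = 28.
Model B is preferred (lower AIC).

28


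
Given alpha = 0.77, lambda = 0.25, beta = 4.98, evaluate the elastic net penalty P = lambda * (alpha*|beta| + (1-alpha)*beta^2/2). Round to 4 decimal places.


Compute:
L1 = 0.77 * 4.98 = 3.8346.
L2 = 0.23 * 4.98^2 / 2 = 2.8520.
Penalty = 0.25 * (3.8346 + 2.8520) = 1.6717.

1.6717


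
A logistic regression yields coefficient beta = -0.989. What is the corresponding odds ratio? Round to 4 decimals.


The odds ratio is computed as:
OR = e^(-0.989) = 0.3719.

0.3719


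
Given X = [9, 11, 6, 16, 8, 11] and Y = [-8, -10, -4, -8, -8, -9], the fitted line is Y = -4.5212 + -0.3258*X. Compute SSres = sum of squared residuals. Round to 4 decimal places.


Predicted values from Y = -4.5212 + -0.3258*X.
Residuals: [-0.5466, -1.8950, 2.4760, 1.7340, -0.8724, -0.8950].
SSres = 14.5892.

14.5892


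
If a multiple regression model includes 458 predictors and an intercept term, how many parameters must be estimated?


Each predictor gets one coefficient, plus one intercept.
Total parameters = 458 + 1 = 459.

459


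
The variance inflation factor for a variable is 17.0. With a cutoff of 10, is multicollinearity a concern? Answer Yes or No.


Compare VIF = 17.0 to the threshold of 10.
17.0 >= 10, so the answer is Yes.

Yes


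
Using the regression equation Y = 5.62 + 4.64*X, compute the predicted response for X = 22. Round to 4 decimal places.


Substitute X = 22 into the equation:
Y = 5.62 + 4.64 * 22 = 5.62 + 102.0800 = 107.7000.

107.7000


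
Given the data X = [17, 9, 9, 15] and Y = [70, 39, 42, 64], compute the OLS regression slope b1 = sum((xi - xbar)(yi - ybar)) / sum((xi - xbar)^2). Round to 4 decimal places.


Calculate xbar = 12.5000, ybar = 53.7500.
S_xx = 51.0000, S_xy = 191.5000.
Using b1 = S_xy / S_xx = 191.5000 / 51.0000, we get b1 = 3.7549.

3.7549


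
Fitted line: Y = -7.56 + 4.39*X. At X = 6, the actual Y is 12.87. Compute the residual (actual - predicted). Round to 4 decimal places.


Fitted value at X = 6 is yhat = -7.56 + 4.39*6 = 18.7800.
Residual = 12.87 - 18.7800 = -5.9100.

-5.9100


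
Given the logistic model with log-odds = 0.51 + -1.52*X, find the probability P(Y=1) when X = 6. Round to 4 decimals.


z = 0.51 + -1.52 * 6 = -8.6100.
Sigmoid: P = 1 / (1 + exp(8.6100)) = 0.0002.

0.0002


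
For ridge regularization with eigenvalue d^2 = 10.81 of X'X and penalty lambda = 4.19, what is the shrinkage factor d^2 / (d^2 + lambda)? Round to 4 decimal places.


d^2 + lambda = 10.81 + 4.19 = 15.0000.
Shrinkage factor = 10.81/15.0000 = 0.7207.

0.7207


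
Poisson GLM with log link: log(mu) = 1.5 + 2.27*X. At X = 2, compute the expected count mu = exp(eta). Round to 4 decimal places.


Linear predictor: eta = 1.5 + (2.27)(2) = 6.0400.
Expected count: mu = exp(6.0400) = 419.8930.

419.8930


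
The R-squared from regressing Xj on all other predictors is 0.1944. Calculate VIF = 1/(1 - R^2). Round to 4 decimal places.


Denominator: 1 - 0.1944 = 0.8056.
VIF = 1 / 0.8056 = 1.2413.

1.2413


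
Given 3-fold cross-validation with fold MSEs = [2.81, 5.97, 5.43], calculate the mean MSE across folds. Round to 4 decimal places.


Total MSE across folds = 14.2100.
CV-MSE = 14.2100/3 = 4.7367.

4.7367


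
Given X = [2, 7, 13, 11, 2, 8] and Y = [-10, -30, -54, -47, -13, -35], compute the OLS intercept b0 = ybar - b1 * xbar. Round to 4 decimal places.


First find the slope: b1 = -3.8947.
Means: xbar = 7.1667, ybar = -31.5000.
b0 = ybar - b1 * xbar = -31.5000 - -3.8947 * 7.1667 = -3.5883.

-3.5883


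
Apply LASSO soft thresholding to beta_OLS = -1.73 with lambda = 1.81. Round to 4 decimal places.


Absolute value: |-1.73| = 1.73.
Compare to lambda = 1.81.
Since |beta| <= lambda, the coefficient is set to 0.

0.0000


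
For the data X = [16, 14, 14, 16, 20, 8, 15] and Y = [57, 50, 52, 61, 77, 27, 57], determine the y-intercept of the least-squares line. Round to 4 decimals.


First find the slope: b1 = 4.1439.
Means: xbar = 14.7143, ybar = 54.4286.
b0 = ybar - b1 * xbar = 54.4286 - 4.1439 * 14.7143 = -6.5461.

-6.5461


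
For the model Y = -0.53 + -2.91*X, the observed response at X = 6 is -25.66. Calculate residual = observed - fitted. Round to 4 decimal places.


Compute yhat = -0.53 + (-2.91)(6) = -17.9900.
Residual = actual - predicted = -25.66 - -17.9900 = -7.6700.

-7.6700


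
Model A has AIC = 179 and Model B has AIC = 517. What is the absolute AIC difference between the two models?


|AIC_A - AIC_B| = |179 - 517| = 338.
Model A is preferred (lower AIC).

338


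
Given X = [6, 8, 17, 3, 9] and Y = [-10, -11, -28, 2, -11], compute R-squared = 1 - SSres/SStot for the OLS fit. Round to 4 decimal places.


The fitted line is Y = 5.5842 + -1.9982*X.
SSres = 21.1996, SStot = 457.2000.
R^2 = 1 - SSres/SStot = 0.9536.

0.9536


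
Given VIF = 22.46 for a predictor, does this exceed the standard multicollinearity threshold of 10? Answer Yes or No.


The threshold is 10.
VIF = 22.46 is >= 10.
Multicollinearity indication: Yes.

Yes


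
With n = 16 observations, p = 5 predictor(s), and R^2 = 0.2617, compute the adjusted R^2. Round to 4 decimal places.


Adjusted R^2 = 1 - (1 - R^2) * (n-1)/(n-p-1).
(1 - R^2) = 0.7383.
(n-1)/(n-p-1) = 15/10.
(1 - R^2) * (n-1) = 0.7383 * 15 = 11.0745.
Divide by (n-p-1): 11.0745 / 10 = 1.1075.
Adj R^2 = 1 - 1.1075 = -0.1075.

-0.1075


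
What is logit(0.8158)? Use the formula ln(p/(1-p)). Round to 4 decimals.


1 - p = 0.1842.
p/(1-p) = 4.4289.
logit = ln(4.4289) = 1.4881.

1.4881


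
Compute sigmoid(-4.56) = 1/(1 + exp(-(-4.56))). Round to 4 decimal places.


exp(4.5600) = 95.5835.
1 + exp(-z) = 96.5835.
sigmoid = 1/96.5835 = 0.0104.

0.0104


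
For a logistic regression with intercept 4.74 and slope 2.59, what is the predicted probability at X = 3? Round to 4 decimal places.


Linear predictor: z = 4.74 + 2.59 * 3 = 12.5100.
P = 1/(1 + exp(-12.5100)) = 1/(1 + 0.0000) = 1.0000.

1.0000


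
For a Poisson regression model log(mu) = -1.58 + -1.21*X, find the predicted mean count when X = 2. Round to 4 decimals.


eta = -1.58 + -1.21 * 2 = -4.0000.
mu = exp(-4.0000) = 0.0183.

0.0183


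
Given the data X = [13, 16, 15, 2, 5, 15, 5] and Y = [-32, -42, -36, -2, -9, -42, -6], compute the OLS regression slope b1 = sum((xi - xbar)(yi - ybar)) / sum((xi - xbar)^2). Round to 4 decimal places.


Calculate xbar = 10.1429, ybar = -24.1429.
S_xx = 208.8571, S_xy = -622.8571.
Using b1 = S_xy / S_xx = -622.8571 / 208.8571, we get b1 = -2.9822.

-2.9822


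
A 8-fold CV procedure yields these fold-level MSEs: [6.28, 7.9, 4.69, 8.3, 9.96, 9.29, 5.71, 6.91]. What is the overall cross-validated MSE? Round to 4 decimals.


Total MSE across folds = 59.0400.
CV-MSE = 59.0400/8 = 7.3800.

7.3800


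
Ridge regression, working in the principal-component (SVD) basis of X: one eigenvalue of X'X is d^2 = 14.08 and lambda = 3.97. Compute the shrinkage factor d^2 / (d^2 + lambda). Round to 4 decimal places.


d^2 + lambda = 14.08 + 3.97 = 18.0500.
Shrinkage factor = 14.08/18.0500 = 0.7801.

0.7801


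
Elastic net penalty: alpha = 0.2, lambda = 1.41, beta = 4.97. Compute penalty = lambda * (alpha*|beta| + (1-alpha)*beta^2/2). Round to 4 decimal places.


Compute:
L1 = 0.2 * 4.97 = 0.9940.
L2 = 0.8 * 4.97^2 / 2 = 9.8804.
Penalty = 1.41 * (0.9940 + 9.8804) = 15.3328.

15.3328


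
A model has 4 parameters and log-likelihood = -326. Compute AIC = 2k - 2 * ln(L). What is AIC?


Compute:
2k = 2*4 = 8.
-2*loglik = -2*(-326) = 652.
AIC = 8 + 652 = 660.

660


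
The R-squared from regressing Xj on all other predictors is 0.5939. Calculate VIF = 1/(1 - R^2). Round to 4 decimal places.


Denominator: 1 - 0.5939 = 0.4061.
VIF = 1 / 0.4061 = 2.4624.

2.4624


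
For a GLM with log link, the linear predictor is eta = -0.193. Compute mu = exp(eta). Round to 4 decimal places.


mu = exp(eta) = exp(-0.193).
= 0.8245.

0.8245


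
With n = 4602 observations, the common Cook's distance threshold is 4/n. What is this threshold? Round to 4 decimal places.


Cook's distance cutoff = 4/n = 4/4602.
= 0.0009.

0.0009


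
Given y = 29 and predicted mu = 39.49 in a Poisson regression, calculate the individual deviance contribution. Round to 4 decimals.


Compute y*ln(y/mu) = 29*ln(29/39.49) = 29*-0.308752 = -8.953808.
y - mu = -10.49.
D = 2*(-8.953808 - (-10.49)) = 3.072384, which rounds to 3.0724.

3.0724


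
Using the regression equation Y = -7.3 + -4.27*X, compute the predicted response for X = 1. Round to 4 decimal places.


Plug X = 1 into Y = -7.3 + -4.27*X:
Y = -7.3 + -4.2700 = -11.5700.

-11.5700


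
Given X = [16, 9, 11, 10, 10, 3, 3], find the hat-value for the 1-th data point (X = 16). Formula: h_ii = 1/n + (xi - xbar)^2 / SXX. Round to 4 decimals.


Mean of X: xbar = 8.8571.
SXX = 126.8571.
For X = 16: h = 1/7 + (16 - 8.8571)^2/126.8571 = 0.5450.

0.5450


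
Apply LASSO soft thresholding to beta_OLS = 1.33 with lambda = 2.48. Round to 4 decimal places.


Check: |1.33| = 1.33 vs lambda = 2.48.
Since |beta| <= lambda, the coefficient is set to 0.
Soft-thresholded coefficient = 0.0000.

0.0000


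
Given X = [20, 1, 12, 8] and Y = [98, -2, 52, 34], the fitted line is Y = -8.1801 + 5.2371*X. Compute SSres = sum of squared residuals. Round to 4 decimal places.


Compute predicted values, then residuals = yi - yhat_i.
Residuals: [1.4381, 0.9430, -2.6651, 0.2833].
SSres = sum(residual^2) = 10.1404.

10.1404


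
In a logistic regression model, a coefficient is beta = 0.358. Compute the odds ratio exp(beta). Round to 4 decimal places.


Odds ratio = exp(beta) = exp(0.358).
= 1.4305.

1.4305


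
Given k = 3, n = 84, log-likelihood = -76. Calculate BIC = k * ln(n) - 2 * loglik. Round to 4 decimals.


ln(84) = 4.430817.
k * ln(n) = 3 * 4.430817 = 13.292451.
-2L = 152.
BIC = 13.292451 + 152 = 165.292451, which rounds to 165.2925.

165.2925


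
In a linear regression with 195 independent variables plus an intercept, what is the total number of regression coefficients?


Total coefficients = number of predictors + 1 (for the intercept).
= 195 + 1 = 196.

196


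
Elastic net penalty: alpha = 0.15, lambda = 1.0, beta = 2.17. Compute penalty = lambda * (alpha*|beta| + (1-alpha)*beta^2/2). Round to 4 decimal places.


alpha * |beta| = 0.15 * 2.17 = 0.3255.
(1-alpha) * beta^2/2 = 0.85 * 4.7089/2 = 2.0013.
Total = 1.0 * (0.3255 + 2.0013) = 2.3268.

2.3268


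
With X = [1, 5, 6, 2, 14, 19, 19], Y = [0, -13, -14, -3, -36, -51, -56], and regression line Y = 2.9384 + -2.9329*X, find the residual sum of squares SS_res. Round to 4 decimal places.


Compute predicted values, then residuals = yi - yhat_i.
Residuals: [-0.0055, -1.2739, 0.6590, -0.0726, 2.1222, 1.7867, -3.2133].
SSres = sum(residual^2) = 20.0837.

20.0837


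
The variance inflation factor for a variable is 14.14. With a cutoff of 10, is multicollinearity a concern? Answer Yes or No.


The threshold is 10.
VIF = 14.14 is >= 10.
Multicollinearity indication: Yes.

Yes


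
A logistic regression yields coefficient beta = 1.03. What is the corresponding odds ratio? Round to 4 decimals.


exp(1.03) = 2.8011.
So the odds ratio is 2.8011.

2.8011


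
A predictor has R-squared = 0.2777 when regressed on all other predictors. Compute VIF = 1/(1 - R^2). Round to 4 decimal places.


VIF = 1 / (1 - 0.2777).
= 1 / 0.7223 = 1.3845.

1.3845


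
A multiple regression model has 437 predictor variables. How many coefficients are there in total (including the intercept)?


Each predictor gets one coefficient, plus one intercept.
Total parameters = 437 + 1 = 438.

438


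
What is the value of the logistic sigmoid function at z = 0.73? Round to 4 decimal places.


Compute exp(-0.7300) = 0.4819.
Sigmoid = 1 / (1 + 0.4819) = 1 / 1.4819 = 0.6748.

0.6748


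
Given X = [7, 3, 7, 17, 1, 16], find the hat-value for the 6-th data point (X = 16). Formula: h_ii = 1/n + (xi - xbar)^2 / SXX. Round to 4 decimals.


Mean of X: xbar = 8.5000.
SXX = 219.5000.
For X = 16: h = 1/6 + (16 - 8.5000)^2/219.5000 = 0.4229.

0.4229


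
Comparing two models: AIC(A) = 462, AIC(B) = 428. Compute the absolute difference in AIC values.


Absolute difference = |462 - 428| = 34.
The model with lower AIC (B) is preferred.

34


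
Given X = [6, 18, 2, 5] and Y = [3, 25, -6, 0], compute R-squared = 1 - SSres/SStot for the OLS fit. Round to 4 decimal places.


The fitted line is Y = -9.3748 + 1.9193*X.
SSres = 1.0319, SStot = 549.0000.
R^2 = 1 - SSres/SStot = 0.9981.

0.9981


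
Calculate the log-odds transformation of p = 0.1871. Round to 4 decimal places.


1 - p = 0.8129.
p/(1-p) = 0.2302.
logit = ln(0.2302) = -1.4690.

-1.4690


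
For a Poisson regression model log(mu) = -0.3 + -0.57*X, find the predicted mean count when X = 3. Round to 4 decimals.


Compute eta = -0.3 + -0.57 * 3 = -2.0100.
Apply inverse link: mu = e^-2.0100 = 0.1340.

0.1340


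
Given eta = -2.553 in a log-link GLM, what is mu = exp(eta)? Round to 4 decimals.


Apply the inverse link:
mu = e^-2.553 = 0.0778.

0.0778


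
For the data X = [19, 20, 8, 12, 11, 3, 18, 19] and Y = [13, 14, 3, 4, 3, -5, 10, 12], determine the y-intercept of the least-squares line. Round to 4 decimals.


The slope is b1 = 1.0405.
Sample means are xbar = 13.7500 and ybar = 6.7500.
Intercept: b0 = 6.7500 - (1.0405)(13.7500) = -7.5571.

-7.5571


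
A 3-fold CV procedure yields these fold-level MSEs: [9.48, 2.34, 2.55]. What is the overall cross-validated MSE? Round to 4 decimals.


Total MSE across folds = 14.3700.
CV-MSE = 14.3700/3 = 4.7900.

4.7900


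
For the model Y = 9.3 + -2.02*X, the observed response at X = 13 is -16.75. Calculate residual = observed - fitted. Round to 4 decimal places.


Predicted = 9.3 + -2.02 * 13 = -16.9600.
Residual = -16.75 - -16.9600 = 0.2100.

0.2100


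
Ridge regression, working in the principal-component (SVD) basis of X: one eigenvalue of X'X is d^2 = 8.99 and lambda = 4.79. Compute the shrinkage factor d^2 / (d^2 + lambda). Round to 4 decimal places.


d^2 + lambda = 8.99 + 4.79 = 13.7800.
Shrinkage factor = 8.99/13.7800 = 0.6524.

0.6524


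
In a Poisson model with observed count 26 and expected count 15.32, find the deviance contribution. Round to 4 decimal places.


Compute y*ln(y/mu) = 26*ln(26/15.32) = 26*0.528937 = 13.752362.
y - mu = 10.68.
D = 2*(13.752362 - (10.68)) = 6.144724, which rounds to 6.1447.

6.1447


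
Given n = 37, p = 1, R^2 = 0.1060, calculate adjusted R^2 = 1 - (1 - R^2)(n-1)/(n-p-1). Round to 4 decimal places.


Plug in: Adj R^2 = 1 - (1 - 0.1060) * 36/35.
= 1 - 0.8940 * 36/35
= 1 - 32.1840 / 35
= 1 - 0.9195 = 0.0805.

0.0805


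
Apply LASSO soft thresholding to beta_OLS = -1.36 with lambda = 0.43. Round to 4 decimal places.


|beta_OLS| = 1.36.
lambda = 0.43.
Since |beta| > lambda, coefficient = sign(beta)*(|beta| - lambda) = -0.9300.
Result = -0.9300.

-0.9300


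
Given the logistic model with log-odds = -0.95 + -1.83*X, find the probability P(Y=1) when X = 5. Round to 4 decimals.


Compute z = -0.95 + (-1.83)(5) = -10.1000.
exp(-z) = 24343.0094.
P = 1/(1 + 24343.0094) = 0.0000.

0.0000


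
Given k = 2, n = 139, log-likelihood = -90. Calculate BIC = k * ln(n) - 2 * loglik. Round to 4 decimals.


Compute k*ln(n) = 2*ln(139) = 2*4.934474 = 9.868948.
Then -2*loglik = 180.
BIC = 9.868948 + 180 = 189.868948, which rounds to 189.8689.

189.8689


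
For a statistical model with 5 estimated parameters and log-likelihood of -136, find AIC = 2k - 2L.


AIC = 2*5 - 2*(-136).
= 10 + 272 = 282.

282


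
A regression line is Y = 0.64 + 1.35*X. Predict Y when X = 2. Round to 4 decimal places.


Plug X = 2 into Y = 0.64 + 1.35*X:
Y = 0.64 + 2.7000 = 3.3400.

3.3400


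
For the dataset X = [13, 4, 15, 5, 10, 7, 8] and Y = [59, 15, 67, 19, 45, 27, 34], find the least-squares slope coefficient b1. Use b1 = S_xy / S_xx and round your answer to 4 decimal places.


Calculate xbar = 8.8571, ybar = 38.0000.
S_xx = 98.8571, S_xy = 482.0000.
Using b1 = S_xy / S_xx = 482.0000 / 98.8571, we get b1 = 4.8757.

4.8757


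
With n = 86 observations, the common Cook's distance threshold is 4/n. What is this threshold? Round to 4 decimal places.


The threshold is 4/n.
4/86 = 0.0465.

0.0465


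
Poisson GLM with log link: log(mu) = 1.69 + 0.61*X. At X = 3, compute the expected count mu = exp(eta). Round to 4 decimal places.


eta = 1.69 + 0.61 * 3 = 3.5200.
mu = exp(3.5200) = 33.7844.

33.7844


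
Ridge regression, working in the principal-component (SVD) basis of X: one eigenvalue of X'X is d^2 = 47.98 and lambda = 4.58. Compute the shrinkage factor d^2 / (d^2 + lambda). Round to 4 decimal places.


d^2 + lambda = 47.98 + 4.58 = 52.5600.
Shrinkage factor = 47.98/52.5600 = 0.9129.

0.9129


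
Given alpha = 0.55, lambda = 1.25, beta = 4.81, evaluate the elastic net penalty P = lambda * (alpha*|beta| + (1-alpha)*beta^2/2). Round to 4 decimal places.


Compute:
L1 = 0.55 * 4.81 = 2.6455.
L2 = 0.45 * 4.81^2 / 2 = 5.2056.
Penalty = 1.25 * (2.6455 + 5.2056) = 9.8139.

9.8139


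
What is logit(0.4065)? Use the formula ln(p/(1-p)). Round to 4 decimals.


The odds are p/(1-p) = 0.4065 / 0.5935 = 0.6849.
logit(p) = ln(0.6849) = -0.3785.

-0.3785


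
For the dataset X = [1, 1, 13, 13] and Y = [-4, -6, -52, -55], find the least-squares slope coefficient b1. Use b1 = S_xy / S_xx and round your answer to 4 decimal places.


First compute the means: xbar = 7.0000, ybar = -29.2500.
Then S_xx = sum((xi - xbar)^2) = 144.0000.
S_xy = sum((xi - xbar)(yi - ybar)) = -582.0000.
b1 = S_xy / S_xx = -582.0000 / 144.0000 = -4.0417.

-4.0417


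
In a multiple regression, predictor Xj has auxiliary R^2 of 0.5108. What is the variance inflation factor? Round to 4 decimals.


Using VIF = 1/(1 - R^2_j):
1 - 0.5108 = 0.4892.
VIF = 2.0442.

2.0442


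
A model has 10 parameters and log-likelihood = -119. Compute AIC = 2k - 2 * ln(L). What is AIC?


Compute:
2k = 2*10 = 20.
-2*loglik = -2*(-119) = 238.
AIC = 20 + 238 = 258.

258


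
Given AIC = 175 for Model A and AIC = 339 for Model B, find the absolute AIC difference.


|AIC_A - AIC_B| = |175 - 339| = 164.
Model A is preferred (lower AIC).

164


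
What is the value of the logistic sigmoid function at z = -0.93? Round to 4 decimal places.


First, exp(0.9300) = 2.5345.
Then sigma(z) = 1/(1 + 2.5345) = 0.2829.

0.2829


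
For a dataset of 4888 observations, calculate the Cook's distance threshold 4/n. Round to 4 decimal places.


The threshold is 4/n.
4/4888 = 0.0008.

0.0008


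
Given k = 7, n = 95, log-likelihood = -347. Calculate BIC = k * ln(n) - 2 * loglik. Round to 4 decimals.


k * ln(n) = 7 * ln(95) = 7 * 4.553877 = 31.877139.
-2 * loglik = -2 * (-347) = 694.
BIC = 31.877139 + 694 = 725.877139, which rounds to 725.8771.

725.8771


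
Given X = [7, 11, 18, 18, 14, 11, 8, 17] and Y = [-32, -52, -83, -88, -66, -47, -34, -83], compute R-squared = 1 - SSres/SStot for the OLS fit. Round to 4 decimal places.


Fit the OLS line: b0 = 5.6176, b1 = -5.0956.
SSres = 36.6324.
SStot = 3567.8750.
R^2 = 1 - 36.6324/3567.8750 = 0.9897.

0.9897


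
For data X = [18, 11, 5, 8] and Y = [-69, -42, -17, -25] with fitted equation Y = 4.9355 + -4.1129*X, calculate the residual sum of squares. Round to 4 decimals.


Compute predicted values, then residuals = yi - yhat_i.
Residuals: [0.0967, -1.6936, -1.3710, 2.9677].
SSres = sum(residual^2) = 13.5645.

13.5645


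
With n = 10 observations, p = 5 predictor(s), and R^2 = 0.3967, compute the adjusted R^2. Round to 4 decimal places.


Adjusted R^2 = 1 - (1 - R^2) * (n-1)/(n-p-1).
(1 - R^2) = 0.6033.
(n-1)/(n-p-1) = 9/4.
(1 - R^2) * (n-1) = 0.6033 * 9 = 5.4297.
Divide by (n-p-1): 5.4297 / 4 = 1.3574.
Adj R^2 = 1 - 1.3574 = -0.3574.

-0.3574


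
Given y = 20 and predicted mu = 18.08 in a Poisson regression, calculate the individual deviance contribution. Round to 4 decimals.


y/mu = 20/18.08 = 1.106195 (approx.), and ln(20/18.08) = 0.100926.
y * ln(y/mu) = 20 * 0.100926 = 2.018520.
y - mu = 1.92.
D = 2 * (2.018520 - 1.92) = 0.197040, which rounds to 0.1970.

0.1970


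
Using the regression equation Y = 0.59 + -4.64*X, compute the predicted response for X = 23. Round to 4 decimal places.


Substitute X = 23 into the equation:
Y = 0.59 + -4.64 * 23 = 0.59 + -106.7200 = -106.1300.

-106.1300


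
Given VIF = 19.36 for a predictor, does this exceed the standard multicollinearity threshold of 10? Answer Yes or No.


Check: VIF = 19.36 vs threshold = 10.
Since 19.36 >= 10, the answer is Yes.

Yes


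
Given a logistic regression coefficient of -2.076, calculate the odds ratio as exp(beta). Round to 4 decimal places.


Odds ratio = exp(beta) = exp(-2.076).
= 0.1254.

0.1254


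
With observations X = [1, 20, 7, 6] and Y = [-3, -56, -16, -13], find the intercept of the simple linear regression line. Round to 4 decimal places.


Compute b1 = -2.8680 from the OLS formula.
With xbar = 8.5000 and ybar = -22.0000, the intercept is:
b0 = -22.0000 - -2.8680 * 8.5000 = 2.3782.

2.3782


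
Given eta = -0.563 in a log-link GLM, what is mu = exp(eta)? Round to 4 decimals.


The inverse log link gives:
mu = exp(-0.563) = 0.5695.

0.5695


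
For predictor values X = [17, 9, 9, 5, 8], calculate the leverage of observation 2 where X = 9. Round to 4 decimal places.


Mean of X: xbar = 9.6000.
SXX = 79.2000.
For X = 9: h = 1/5 + (9 - 9.6000)^2/79.2000 = 0.2045.

0.2045


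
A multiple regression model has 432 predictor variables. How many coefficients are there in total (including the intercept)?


Each predictor gets one coefficient, plus one intercept.
Total parameters = 432 + 1 = 433.

433


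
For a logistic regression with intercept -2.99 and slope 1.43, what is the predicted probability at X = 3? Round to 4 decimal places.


Linear predictor: z = -2.99 + 1.43 * 3 = 1.3000.
P = 1/(1 + exp(-1.3000)) = 1/(1 + 0.2725) = 0.7858.

0.7858


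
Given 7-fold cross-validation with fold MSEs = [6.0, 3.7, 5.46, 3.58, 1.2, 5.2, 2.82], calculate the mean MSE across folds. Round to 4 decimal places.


Sum of fold MSEs = 27.9600.
Average = 27.9600 / 7 = 3.9943.

3.9943


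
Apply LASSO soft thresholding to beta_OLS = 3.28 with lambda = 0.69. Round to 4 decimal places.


|beta_OLS| = 3.28.
lambda = 0.69.
Since |beta| > lambda, coefficient = sign(beta)*(|beta| - lambda) = 2.5900.
Result = 2.5900.

2.5900


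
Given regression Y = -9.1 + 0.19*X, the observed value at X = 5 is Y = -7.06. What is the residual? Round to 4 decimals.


Compute yhat = -9.1 + (0.19)(5) = -8.1500.
Residual = actual - predicted = -7.06 - -8.1500 = 1.0900.

1.0900


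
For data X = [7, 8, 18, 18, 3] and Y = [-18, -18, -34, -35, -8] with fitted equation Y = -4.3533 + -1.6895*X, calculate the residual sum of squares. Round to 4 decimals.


For each point, residual = actual - predicted.
Residuals: [-1.8202, -0.1307, 0.7643, -0.2357, 1.4218].
Sum of squared residuals = 5.9914.

5.9914


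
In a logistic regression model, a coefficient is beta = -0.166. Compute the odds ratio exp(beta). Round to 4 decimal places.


exp(-0.166) = 0.8470.
So the odds ratio is 0.8470.

0.8470


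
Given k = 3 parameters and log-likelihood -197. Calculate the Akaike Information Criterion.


Compute:
2k = 2*3 = 6.
-2*loglik = -2*(-197) = 394.
AIC = 6 + 394 = 400.

400


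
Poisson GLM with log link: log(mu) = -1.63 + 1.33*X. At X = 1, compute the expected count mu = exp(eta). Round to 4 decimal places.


eta = -1.63 + 1.33 * 1 = -0.3000.
mu = exp(-0.3000) = 0.7408.

0.7408


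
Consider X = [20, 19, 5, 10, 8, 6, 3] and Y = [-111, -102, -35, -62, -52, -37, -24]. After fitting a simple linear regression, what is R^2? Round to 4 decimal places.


Fit the OLS line: b0 = -9.7775, b1 = -4.9938.
SSres = 27.4179.
SStot = 6881.7143.
R^2 = 1 - 27.4179/6881.7143 = 0.9960.

0.9960


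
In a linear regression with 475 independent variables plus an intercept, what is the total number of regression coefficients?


Each predictor gets one coefficient, plus one intercept.
Total parameters = 475 + 1 = 476.

476


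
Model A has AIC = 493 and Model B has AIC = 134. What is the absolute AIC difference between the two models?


Absolute difference = |493 - 134| = 359.
The model with lower AIC (B) is preferred.

359


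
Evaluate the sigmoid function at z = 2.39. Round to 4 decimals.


Compute exp(-2.3900) = 0.0916.
Sigmoid = 1 / (1 + 0.0916) = 1 / 1.0916 = 0.9161.

0.9161


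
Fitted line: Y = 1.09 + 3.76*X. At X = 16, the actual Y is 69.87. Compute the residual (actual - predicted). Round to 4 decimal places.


Fitted value at X = 16 is yhat = 1.09 + 3.76*16 = 61.2500.
Residual = 69.87 - 61.2500 = 8.6200.

8.6200


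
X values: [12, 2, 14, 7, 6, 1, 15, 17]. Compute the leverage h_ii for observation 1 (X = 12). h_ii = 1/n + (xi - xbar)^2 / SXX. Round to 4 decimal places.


Compute xbar = 9.2500 with n = 8 observations.
SXX = 259.5000.
Leverage = 1/8 + (12 - 9.2500)^2/259.5000 = 0.1541.

0.1541


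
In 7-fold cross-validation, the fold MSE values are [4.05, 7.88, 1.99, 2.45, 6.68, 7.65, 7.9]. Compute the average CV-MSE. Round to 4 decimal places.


Total MSE across folds = 38.6000.
CV-MSE = 38.6000/7 = 5.5143.

5.5143


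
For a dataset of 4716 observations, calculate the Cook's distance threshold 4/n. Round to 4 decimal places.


Cook's distance cutoff = 4/n = 4/4716.
= 0.0008.

0.0008


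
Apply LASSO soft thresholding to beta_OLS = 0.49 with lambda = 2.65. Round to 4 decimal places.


Absolute value: |0.49| = 0.49.
Compare to lambda = 2.65.
Since |beta| <= lambda, the coefficient is set to 0.

0.0000


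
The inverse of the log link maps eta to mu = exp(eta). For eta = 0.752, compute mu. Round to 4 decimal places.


The inverse log link gives:
mu = exp(0.752) = 2.1212.

2.1212


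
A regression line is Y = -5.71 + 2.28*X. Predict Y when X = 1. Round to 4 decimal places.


Substitute X = 1 into the equation:
Y = -5.71 + 2.28 * 1 = -5.71 + 2.2800 = -3.4300.

-3.4300


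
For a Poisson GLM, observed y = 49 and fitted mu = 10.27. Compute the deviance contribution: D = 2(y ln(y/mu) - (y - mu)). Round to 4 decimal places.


First: ln(49/10.27) = 1.562593.
Then: 49 * 1.562593 = 76.567057.
y - mu = 49 - 10.27 = 38.73.
D = 2(76.567057 - 38.73) = 75.674114, which rounds to 75.6741.

75.6741


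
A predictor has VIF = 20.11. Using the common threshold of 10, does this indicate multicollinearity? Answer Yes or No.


The threshold is 10.
VIF = 20.11 is >= 10.
Multicollinearity indication: Yes.

Yes


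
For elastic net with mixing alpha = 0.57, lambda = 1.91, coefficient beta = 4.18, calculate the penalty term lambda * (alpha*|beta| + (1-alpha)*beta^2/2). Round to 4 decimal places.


L1 component = 0.57 * |4.18| = 2.3826.
L2 component = 0.43 * 4.18^2 / 2 = 3.7566.
Penalty = 1.91 * (2.3826 + 3.7566) = 1.91 * 6.1392 = 11.7258.

11.7258


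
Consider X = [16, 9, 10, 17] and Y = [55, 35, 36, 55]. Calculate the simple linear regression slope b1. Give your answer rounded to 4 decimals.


The sample means are xbar = 13.0000 and ybar = 45.2500.
Compute S_xx = 50.0000 and S_xy = 137.0000.
Slope b1 = S_xy / S_xx = 137.0000 / 50.0000 = 2.7400.

2.7400


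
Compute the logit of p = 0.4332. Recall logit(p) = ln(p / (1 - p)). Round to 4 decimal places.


Compute the odds: 0.4332/0.5668 = 0.7643.
Take the natural log: ln(0.7643) = -0.2688.

-0.2688


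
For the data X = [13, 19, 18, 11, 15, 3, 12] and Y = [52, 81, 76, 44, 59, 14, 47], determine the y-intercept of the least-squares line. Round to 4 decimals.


First find the slope: b1 = 4.1706.
Means: xbar = 13.0000, ybar = 53.2857.
b0 = ybar - b1 * xbar = 53.2857 - 4.1706 * 13.0000 = -0.9319.

-0.9319


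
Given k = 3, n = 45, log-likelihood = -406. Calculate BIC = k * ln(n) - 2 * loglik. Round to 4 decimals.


ln(45) = 3.806662.
k * ln(n) = 3 * 3.806662 = 11.419986.
-2L = 812.
BIC = 11.419986 + 812 = 823.419986, which rounds to 823.4200.

823.4200


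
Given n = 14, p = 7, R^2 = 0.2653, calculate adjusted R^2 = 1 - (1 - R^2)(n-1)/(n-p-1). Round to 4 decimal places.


Using the formula:
(1 - 0.2653) = 0.7347.
Multiply by 13/6: 0.7347 * 13 = 9.5511, then 9.5511 / 6 = 1.5919.
Adj R^2 = 1 - 1.5919 = -0.5919.

-0.5919


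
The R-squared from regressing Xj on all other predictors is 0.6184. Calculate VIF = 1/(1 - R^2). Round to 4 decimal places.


VIF = 1 / (1 - 0.6184).
= 1 / 0.3816 = 2.6205.

2.6205


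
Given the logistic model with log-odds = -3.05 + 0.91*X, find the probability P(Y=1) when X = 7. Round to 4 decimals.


Compute z = -3.05 + (0.91)(7) = 3.3200.
exp(-z) = 0.0362.
P = 1/(1 + 0.0362) = 0.9651.

0.9651


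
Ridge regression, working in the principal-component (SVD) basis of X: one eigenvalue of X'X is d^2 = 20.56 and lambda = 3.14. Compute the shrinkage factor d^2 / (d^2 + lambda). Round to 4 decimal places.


d^2 + lambda = 20.56 + 3.14 = 23.7000.
Shrinkage factor = 20.56/23.7000 = 0.8675.

0.8675


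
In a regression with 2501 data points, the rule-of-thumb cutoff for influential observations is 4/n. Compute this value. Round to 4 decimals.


Using the rule of thumb:
Threshold = 4 / 2501 = 0.0016.

0.0016


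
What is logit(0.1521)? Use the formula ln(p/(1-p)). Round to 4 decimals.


Compute the odds: 0.1521/0.8479 = 0.1794.
Take the natural log: ln(0.1794) = -1.7182.

-1.7182


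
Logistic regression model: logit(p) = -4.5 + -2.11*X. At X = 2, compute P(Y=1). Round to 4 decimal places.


Compute z = -4.5 + (-2.11)(2) = -8.7200.
exp(-z) = 6124.1791.
P = 1/(1 + 6124.1791) = 0.0002.

0.0002


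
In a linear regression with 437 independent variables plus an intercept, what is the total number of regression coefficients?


Including the intercept, the model has 437 predictor coefficients + 1 intercept.
Total = 438.

438


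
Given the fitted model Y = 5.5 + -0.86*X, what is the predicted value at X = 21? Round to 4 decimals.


Plug X = 21 into Y = 5.5 + -0.86*X:
Y = 5.5 + -18.0600 = -12.5600.

-12.5600


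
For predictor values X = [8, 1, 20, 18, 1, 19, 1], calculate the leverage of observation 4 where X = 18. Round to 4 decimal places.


Mean of X: xbar = 9.7143.
SXX = 491.4286.
For X = 18: h = 1/7 + (18 - 9.7143)^2/491.4286 = 0.2826.

0.2826


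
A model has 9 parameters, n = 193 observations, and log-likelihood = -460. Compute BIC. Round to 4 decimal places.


k * ln(n) = 9 * ln(193) = 9 * 5.262690 = 47.364210.
-2 * loglik = -2 * (-460) = 920.
BIC = 47.364210 + 920 = 967.364210, which rounds to 967.3642.

967.3642


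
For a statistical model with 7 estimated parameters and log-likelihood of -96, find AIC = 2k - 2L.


Compute:
2k = 2*7 = 14.
-2*loglik = -2*(-96) = 192.
AIC = 14 + 192 = 206.

206


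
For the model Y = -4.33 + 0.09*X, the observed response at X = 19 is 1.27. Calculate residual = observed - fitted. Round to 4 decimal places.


Predicted = -4.33 + 0.09 * 19 = -2.6200.
Residual = 1.27 - -2.6200 = 3.8900.

3.8900


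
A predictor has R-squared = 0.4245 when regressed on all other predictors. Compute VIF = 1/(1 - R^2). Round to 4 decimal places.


Denominator: 1 - 0.4245 = 0.5755.
VIF = 1 / 0.5755 = 1.7376.

1.7376


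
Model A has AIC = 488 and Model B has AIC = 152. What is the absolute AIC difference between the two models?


Compute |488 - 152| = 336.
Model B has the smaller AIC.

336


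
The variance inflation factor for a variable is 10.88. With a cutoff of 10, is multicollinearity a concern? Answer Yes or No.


The threshold is 10.
VIF = 10.88 is >= 10.
Multicollinearity indication: Yes.

Yes


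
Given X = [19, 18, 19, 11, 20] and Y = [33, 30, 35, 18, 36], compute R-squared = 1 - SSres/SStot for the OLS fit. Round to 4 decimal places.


After computing the OLS fit (b0=-4.0075, b1=1.9774):
SSres = 5.1729, SStot = 213.2000.
R^2 = 1 - 5.1729/213.2000 = 0.9757.

0.9757


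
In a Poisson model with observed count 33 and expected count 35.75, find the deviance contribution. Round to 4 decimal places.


First: ln(33/35.75) = -0.080043.
Then: 33 * -0.080043 = -2.641419.
y - mu = 33 - 35.75 = -2.75.
D = 2(-2.641419 - -2.75) = 0.217162, which rounds to 0.2172.

0.2172


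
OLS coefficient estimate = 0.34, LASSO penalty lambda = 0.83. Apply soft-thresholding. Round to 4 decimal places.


Check: |0.34| = 0.34 vs lambda = 0.83.
Since |beta| <= lambda, the coefficient is set to 0.
Soft-thresholded coefficient = 0.0000.

0.0000


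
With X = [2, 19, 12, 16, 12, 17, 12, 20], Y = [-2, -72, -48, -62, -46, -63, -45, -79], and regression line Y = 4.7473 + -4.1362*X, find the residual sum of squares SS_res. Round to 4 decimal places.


For each point, residual = actual - predicted.
Residuals: [1.5251, 1.8405, -3.1129, -0.5681, -1.1129, 2.5681, -0.1129, -1.0233].
Sum of squared residuals = 24.6198.

24.6198


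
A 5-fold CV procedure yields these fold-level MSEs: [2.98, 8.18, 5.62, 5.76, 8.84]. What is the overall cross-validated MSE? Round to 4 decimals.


Add all fold MSEs: 31.3800.
Divide by k = 5: 31.3800/5 = 6.2760.

6.2760


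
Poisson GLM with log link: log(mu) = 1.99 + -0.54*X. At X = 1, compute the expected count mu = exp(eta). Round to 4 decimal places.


Linear predictor: eta = 1.99 + (-0.54)(1) = 1.4500.
Expected count: mu = exp(1.4500) = 4.2631.

4.2631


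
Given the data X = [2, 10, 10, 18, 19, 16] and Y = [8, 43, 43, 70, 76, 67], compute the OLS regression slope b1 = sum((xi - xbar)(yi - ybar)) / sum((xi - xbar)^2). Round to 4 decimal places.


The sample means are xbar = 12.5000 and ybar = 51.1667.
Compute S_xx = 207.5000 and S_xy = 814.5000.
Slope b1 = S_xy / S_xx = 814.5000 / 207.5000 = 3.9253.

3.9253


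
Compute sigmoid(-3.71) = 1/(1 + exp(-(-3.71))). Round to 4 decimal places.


Compute exp(3.7100) = 40.8538.
Sigmoid = 1 / (1 + 40.8538) = 1 / 41.8538 = 0.0239.

0.0239


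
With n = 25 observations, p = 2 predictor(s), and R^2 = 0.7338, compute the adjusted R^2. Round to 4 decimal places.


Using the formula:
(1 - 0.7338) = 0.2662.
Multiply by 24/22: 0.2662 * 24 = 6.3888, then 6.3888 / 22 = 0.2904.
Adj R^2 = 1 - 0.2904 = 0.7096.

0.7096


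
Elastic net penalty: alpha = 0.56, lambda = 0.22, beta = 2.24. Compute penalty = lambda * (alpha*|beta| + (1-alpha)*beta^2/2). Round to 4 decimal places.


alpha * |beta| = 0.56 * 2.24 = 1.2544.
(1-alpha) * beta^2/2 = 0.44 * 5.0176/2 = 1.1039.
Total = 0.22 * (1.2544 + 1.1039) = 0.5188.

0.5188


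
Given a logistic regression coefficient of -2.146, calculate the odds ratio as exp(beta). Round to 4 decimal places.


exp(-2.146) = 0.1170.
So the odds ratio is 0.1170.

0.1170


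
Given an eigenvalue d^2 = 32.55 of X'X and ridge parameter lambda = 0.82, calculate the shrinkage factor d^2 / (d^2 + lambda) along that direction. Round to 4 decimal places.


Compute the denominator: 32.55 + 0.82 = 33.3700.
Shrinkage factor = 32.55 / 33.3700 = 0.9754.

0.9754


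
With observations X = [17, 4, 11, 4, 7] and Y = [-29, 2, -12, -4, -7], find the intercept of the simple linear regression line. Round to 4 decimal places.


First find the slope: b1 = -2.0792.
Means: xbar = 8.6000, ybar = -10.0000.
b0 = ybar - b1 * xbar = -10.0000 - -2.0792 * 8.6000 = 7.8812.

7.8812


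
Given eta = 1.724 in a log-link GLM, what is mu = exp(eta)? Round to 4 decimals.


Apply the inverse link:
mu = e^1.724 = 5.6069.

5.6069


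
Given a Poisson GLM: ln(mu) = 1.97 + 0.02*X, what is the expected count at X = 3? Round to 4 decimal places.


Compute eta = 1.97 + 0.02 * 3 = 2.0300.
Apply inverse link: mu = e^2.0300 = 7.6141.

7.6141


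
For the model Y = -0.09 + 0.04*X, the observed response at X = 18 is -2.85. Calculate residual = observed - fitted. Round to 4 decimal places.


Predicted = -0.09 + 0.04 * 18 = 0.6300.
Residual = -2.85 - 0.6300 = -3.4800.

-3.4800


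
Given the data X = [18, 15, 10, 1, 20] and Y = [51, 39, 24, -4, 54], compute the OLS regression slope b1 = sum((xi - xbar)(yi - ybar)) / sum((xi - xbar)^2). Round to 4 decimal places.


The sample means are xbar = 12.8000 and ybar = 32.8000.
Compute S_xx = 230.8000 and S_xy = 719.8000.
Slope b1 = S_xy / S_xx = 719.8000 / 230.8000 = 3.1187.

3.1187


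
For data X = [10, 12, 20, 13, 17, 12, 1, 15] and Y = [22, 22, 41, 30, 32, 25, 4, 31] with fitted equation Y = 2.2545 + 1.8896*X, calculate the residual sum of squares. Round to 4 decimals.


For each point, residual = actual - predicted.
Residuals: [0.8495, -2.9297, 0.9535, 3.1807, -2.3777, 0.0703, -0.1441, 0.4015].
Sum of squared residuals = 26.1712.

26.1712


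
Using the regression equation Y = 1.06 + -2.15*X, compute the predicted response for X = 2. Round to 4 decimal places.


Predicted value:
Y = 1.06 + (-2.15)(2) = 1.06 + -4.3000 = -3.2400.

-3.2400


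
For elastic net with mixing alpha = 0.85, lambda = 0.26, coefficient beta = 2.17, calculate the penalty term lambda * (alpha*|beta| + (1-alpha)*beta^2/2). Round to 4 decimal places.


alpha * |beta| = 0.85 * 2.17 = 1.8445.
(1-alpha) * beta^2/2 = 0.15 * 4.7089/2 = 0.3532.
Total = 0.26 * (1.8445 + 0.3532) = 0.5714.

0.5714


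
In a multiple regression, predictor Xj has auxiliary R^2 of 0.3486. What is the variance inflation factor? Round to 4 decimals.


Using VIF = 1/(1 - R^2_j):
1 - 0.3486 = 0.6514.
VIF = 1.5352.

1.5352


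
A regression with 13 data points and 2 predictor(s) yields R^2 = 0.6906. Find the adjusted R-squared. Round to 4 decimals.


Adjusted R^2 = 1 - (1 - R^2) * (n-1)/(n-p-1).
(1 - R^2) = 0.3094.
(n-1)/(n-p-1) = 12/10.
(1 - R^2) * (n-1) = 0.3094 * 12 = 3.7128.
Divide by (n-p-1): 3.7128 / 10 = 0.3713.
Adj R^2 = 1 - 0.3713 = 0.6287.

0.6287


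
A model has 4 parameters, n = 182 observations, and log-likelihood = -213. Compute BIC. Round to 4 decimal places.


Compute k*ln(n) = 4*ln(182) = 4*5.204007 = 20.816028.
Then -2*loglik = 426.
BIC = 20.816028 + 426 = 446.816028, which rounds to 446.8160.

446.8160


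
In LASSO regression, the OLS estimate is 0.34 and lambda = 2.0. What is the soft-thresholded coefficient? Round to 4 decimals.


|beta_OLS| = 0.34.
lambda = 2.0.
Since |beta| <= lambda, the coefficient is set to 0.
Result = 0.0000.

0.0000


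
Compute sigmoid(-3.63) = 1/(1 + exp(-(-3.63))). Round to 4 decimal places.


exp(3.6300) = 37.7128.
1 + exp(-z) = 38.7128.
sigmoid = 1/38.7128 = 0.0258.

0.0258


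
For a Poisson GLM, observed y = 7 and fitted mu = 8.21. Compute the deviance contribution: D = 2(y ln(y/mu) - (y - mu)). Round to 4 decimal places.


y/mu = 7/8.21 = 0.852619 (approx.), and ln(7/8.21) = -0.159443.
y * ln(y/mu) = 7 * -0.159443 = -1.116101.
y - mu = -1.21.
D = 2 * (-1.116101 - -1.21) = 0.187798, which rounds to 0.1878.

0.1878
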